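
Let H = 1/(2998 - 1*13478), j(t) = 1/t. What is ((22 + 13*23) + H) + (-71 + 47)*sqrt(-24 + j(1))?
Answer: 3364079/10480 - 24*I*sqrt(23) ≈ 321.0 - 115.1*I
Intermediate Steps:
H = -1/10480 (H = 1/(2998 - 13478) = 1/(-10480) = -1/10480 ≈ -9.5420e-5)
((22 + 13*23) + H) + (-71 + 47)*sqrt(-24 + j(1)) = ((22 + 13*23) - 1/10480) + (-71 + 47)*sqrt(-24 + 1/1) = ((22 + 299) - 1/10480) - 24*sqrt(-24 + 1) = (321 - 1/10480) - 24*I*sqrt(23) = 3364079/10480 - 24*I*sqrt(23)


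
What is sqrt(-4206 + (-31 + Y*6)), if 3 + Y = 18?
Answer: I*sqrt(4147) ≈ 64.397*I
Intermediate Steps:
Y = 15 (Y = -3 + 18 = 15)
sqrt(-4206 + (-31 + Y*6)) = sqrt(-4206 + (-31 + 15*6)) = sqrt(-4206 + (-31 + 90)) = sqrt(-4206 + 59) = sqrt(-4147) = I*sqrt(4147)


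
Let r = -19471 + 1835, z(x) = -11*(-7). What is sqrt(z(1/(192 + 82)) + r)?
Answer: 3*I*sqrt(1951) ≈ 132.51*I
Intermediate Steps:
z(x) = 77
r = -17636
sqrt(z(1/(192 + 82)) + r) = sqrt(77 - 17636) = sqrt(-17559) = 3*I*sqrt(1951)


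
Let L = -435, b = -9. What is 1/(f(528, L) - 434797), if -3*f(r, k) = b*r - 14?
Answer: -3/1299625 ≈ -2.3084e-6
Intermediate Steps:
f(r, k) = 14/3 + 3*r (f(r, k) = -(-9*r - 14)/3 = -(-14 - 9*r)/3 = 14/3 + 3*r)
1/(f(528, L) - 434797) = 1/((14/3 + 3*528) - 434797) = 1/((14/3 + 1584) - 434797) = 1/(4766/3 - 434797) = 1/(-1299625/3) = -3/1299625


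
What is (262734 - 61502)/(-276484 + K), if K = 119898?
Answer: -100616/78293 ≈ -1.2851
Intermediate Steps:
(262734 - 61502)/(-276484 + K) = (262734 - 61502)/(-276484 + 119898) = 201232/(-156586) = 201232*(-1/156586) = -100616/78293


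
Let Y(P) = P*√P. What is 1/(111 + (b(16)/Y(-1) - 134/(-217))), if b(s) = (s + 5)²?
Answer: 5255957/9744572650 - 20766249*I/9744572650 ≈ 0.00053937 - 0.0021311*I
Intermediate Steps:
Y(P) = P^(3/2)
b(s) = (5 + s)²
1/(111 + (b(16)/Y(-1) - 134/(-217))) = 1/(111 + ((5 + 16)²/((-1)^(3/2)) - 134/(-217))) = 1/(111 + (21²/((-I)) - 134*(-1/217))) = 1/(111 + (441*I + 134/217)) = 1/(111 + (134/217 + 441*I)) = 1/(24221/217 + 441*I) = 47089*(24221/217 - 441*I)/9744572650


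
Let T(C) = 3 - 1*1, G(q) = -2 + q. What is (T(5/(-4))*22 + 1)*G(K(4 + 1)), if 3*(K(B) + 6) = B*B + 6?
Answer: 105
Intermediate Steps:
K(B) = -4 + B²/3 (K(B) = -6 + (B*B + 6)/3 = -6 + (B² + 6)/3 = -6 + (6 + B²)/3 = -6 + (2 + B²/3) = -4 + B²/3)
T(C) = 2 (T(C) = 3 - 1 = 2)
(T(5/(-4))*22 + 1)*G(K(4 + 1)) = (2*22 + 1)*(-2 + (-4 + (4 + 1)²/3)) = (44 + 1)*(-2 + (-4 + (⅓)*5²)) = 45*(-2 + (-4 + (⅓)*25)) = 45*(-2 + (-4 + 25/3)) = 45*(-2 + 13/3) = 45*(7/3) = 105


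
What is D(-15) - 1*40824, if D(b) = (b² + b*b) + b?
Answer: -40389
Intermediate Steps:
D(b) = b + 2*b² (D(b) = (b² + b²) + b = 2*b² + b = b + 2*b²)
D(-15) - 1*40824 = -15*(1 + 2*(-15)) - 1*40824 = -15*(1 - 30) - 40824 = -15*(-29) - 40824 = 435 - 40824 = -40389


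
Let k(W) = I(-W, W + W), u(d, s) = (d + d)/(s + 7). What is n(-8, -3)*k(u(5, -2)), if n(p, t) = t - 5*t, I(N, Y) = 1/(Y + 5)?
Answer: 4/3 ≈ 1.3333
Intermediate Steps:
u(d, s) = 2*d/(7 + s) (u(d, s) = (2*d)/(7 + s) = 2*d/(7 + s))
I(N, Y) = 1/(5 + Y)
n(p, t) = -4*t (n(p, t) = t - 5*t = -4*t)
k(W) = 1/(5 + 2*W) (k(W) = 1/(5 + (W + W)) = 1/(5 + 2*W))
n(-8, -3)*k(u(5, -2)) = (-4*(-3))/(5 + 2*(2*5/(7 - 2))) = 12/(5 + 2*(2*5/5)) = 12/(5 + 2*(2*5*(⅕))) = 12/(5 + 2*2) = 12/(5 + 4) = 12/9 = 12*(⅑) = 4/3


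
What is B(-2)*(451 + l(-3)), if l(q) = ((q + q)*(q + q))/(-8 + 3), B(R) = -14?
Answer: -31066/5 ≈ -6213.2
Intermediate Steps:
l(q) = -4*q**2/5 (l(q) = ((2*q)*(2*q))/(-5) = (4*q**2)*(-1/5) = -4*q**2/5)
B(-2)*(451 + l(-3)) = -14*(451 - 4/5*(-3)**2) = -14*(451 - 4/5*9) = -14*(451 - 36/5) = -14*2219/5 = -31066/5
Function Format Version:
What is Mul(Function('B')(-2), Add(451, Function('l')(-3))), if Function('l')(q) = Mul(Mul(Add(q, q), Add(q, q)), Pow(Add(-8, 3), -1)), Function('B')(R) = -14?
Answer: Rational(-31066, 5) ≈ -6213.2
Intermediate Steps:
Function('l')(q) = Mul(Rational(-4, 5), Pow(q, 2)) (Function('l')(q) = Mul(Mul(Mul(2, q), Mul(2, q)), Pow(-5, -1)) = Mul(Mul(4, Pow(q, 2)), Rational(-1, 5)) = Mul(Rational(-4, 5), Pow(q, 2)))
Mul(Function('B')(-2), Add(451, Function('l')(-3))) = Mul(-14, Add(451, Mul(Rational(-4, 5), Pow(-3, 2)))) = Mul(-14, Add(451, Mul(Rational(-4, 5), 9))) = Mul(-14, Add(451, Rational(-36, 5))) = Mul(-14, Rational(2219, 5)) = Rational(-31066, 5)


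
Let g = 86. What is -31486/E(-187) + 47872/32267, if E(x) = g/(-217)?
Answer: 110233584173/1387481 ≈ 79449.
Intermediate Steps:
E(x) = -86/217 (E(x) = 86/(-217) = 86*(-1/217) = -86/217)
-31486/E(-187) + 47872/32267 = -31486/(-86/217) + 47872/32267 = -31486*(-217/86) + 47872*(1/32267) = 3416231/43 + 47872/32267 = 110233584173/1387481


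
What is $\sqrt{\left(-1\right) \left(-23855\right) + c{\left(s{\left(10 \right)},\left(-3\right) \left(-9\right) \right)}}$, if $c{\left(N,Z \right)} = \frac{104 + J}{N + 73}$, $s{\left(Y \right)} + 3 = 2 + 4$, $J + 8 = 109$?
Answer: $\frac{99 \sqrt{3515}}{38} \approx 154.46$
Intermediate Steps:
$J = 101$ ($J = -8 + 109 = 101$)
$s{\left(Y \right)} = 3$ ($s{\left(Y \right)} = -3 + \left(2 + 4\right) = -3 + 6 = 3$)
$c{\left(N,Z \right)} = \frac{205}{73 + N}$ ($c{\left(N,Z \right)} = \frac{104 + 101}{N + 73} = \frac{205}{73 + N}$)
$\sqrt{\left(-1\right) \left(-23855\right) + c{\left(s{\left(10 \right)},\left(-3\right) \left(-9\right) \right)}} = \sqrt{\left(-1\right) \left(-23855\right) + \frac{205}{73 + 3}} = \sqrt{23855 + \frac{205}{76}} = \sqrt{\frac{1813185}{76}} = \frac{99 \sqrt{3515}}{38}$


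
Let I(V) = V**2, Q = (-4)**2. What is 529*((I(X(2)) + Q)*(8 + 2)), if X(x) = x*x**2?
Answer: 423200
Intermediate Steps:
X(x) = x**3
Q = 16
529*((I(X(2)) + Q)*(8 + 2)) = 529*(((2**3)**2 + 16)*(8 + 2)) = 529*((8**2 + 16)*10) = 529*((64 + 16)*10) = 529*(80*10) = 529*800 = 423200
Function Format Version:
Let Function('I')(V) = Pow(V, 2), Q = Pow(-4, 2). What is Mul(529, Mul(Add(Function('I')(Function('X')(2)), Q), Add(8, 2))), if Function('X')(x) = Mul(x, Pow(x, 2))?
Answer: 423200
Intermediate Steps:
Function('X')(x) = Pow(x, 3)
Q = 16
Mul(529, Mul(Add(Function('I')(Function('X')(2)), Q), Add(8, 2))) = Mul(529, Mul(Add(Pow(Pow(2, 3), 2), 16), Add(8, 2))) = Mul(529, Mul(Add(Pow(8, 2), 16), 10)) = Mul(529, Mul(Add(64, 16), 10)) = Mul(529, Mul(80, 10)) = Mul(529, 800) = 423200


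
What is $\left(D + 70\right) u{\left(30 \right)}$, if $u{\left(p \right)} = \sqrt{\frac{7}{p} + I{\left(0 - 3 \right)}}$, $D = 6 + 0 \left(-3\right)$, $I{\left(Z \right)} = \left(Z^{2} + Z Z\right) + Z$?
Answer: $\frac{38 \sqrt{13710}}{15} \approx 296.63$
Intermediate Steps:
$I{\left(Z \right)} = Z + 2 Z^{2}$ ($I{\left(Z \right)} = \left(Z^{2} + Z^{2}\right) + Z = 2 Z^{2} + Z = Z + 2 Z^{2}$)
$D = 6$ ($D = 6 + 0 = 6$)
$u{\left(p \right)} = \sqrt{15 + \frac{7}{p}}$ ($u{\left(p \right)} = \sqrt{\frac{7}{p} + \left(0 - 3\right) \left(1 + 2 \left(0 - 3\right)\right)} = \sqrt{\frac{7}{p} - 3 \left(1 + 2 \left(-3\right)\right)} = \sqrt{\frac{7}{p} - 3 \left(1 - 6\right)} = \sqrt{\frac{7}{p} - -15} = \sqrt{\frac{7}{p} + 15} = \sqrt{15 + \frac{7}{p}}$)
$\left(D + 70\right) u{\left(30 \right)} = \left(6 + 70\right) \sqrt{15 + \frac{7}{30}} = 76 \sqrt{15 + 7 \cdot \frac{1}{30}} = 76 \sqrt{15 + \frac{7}{30}} = 76 \sqrt{\frac{457}{30}} = 76 \frac{\sqrt{13710}}{30} = \frac{38 \sqrt{13710}}{15}$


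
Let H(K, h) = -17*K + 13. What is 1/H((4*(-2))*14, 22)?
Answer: 1/1917 ≈ 0.00052165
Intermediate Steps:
H(K, h) = 13 - 17*K
1/H((4*(-2))*14, 22) = 1/(13 - 17*4*(-2)*14) = 1/(13 - (-136)*14) = 1/(13 - 17*(-112)) = 1/(13 + 1904) = 1/1917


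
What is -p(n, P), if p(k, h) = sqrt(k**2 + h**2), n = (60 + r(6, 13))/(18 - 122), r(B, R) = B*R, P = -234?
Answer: -3*sqrt(16451665)/52 ≈ -234.00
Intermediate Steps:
n = -69/52 (n = (60 + 6*13)/(18 - 122) = (60 + 78)/(-104) = 138*(-1/104) = -69/52 ≈ -1.3269)
p(k, h) = sqrt(h**2 + k**2)
-p(n, P) = -sqrt((-234)**2 + (-69/52)**2) = -sqrt(54756 + 4761/2704) = -sqrt(148064985/2704) = -3*sqrt(16451665)/52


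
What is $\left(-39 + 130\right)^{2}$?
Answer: $8281$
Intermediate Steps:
$\left(-39 + 130\right)^{2} = 91^{2} = 8281$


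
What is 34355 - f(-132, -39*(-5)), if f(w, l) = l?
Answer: 34160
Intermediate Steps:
34355 - f(-132, -39*(-5)) = 34355 - (-39)*(-5) = 34355 - 1*195 = 34355 - 195 = 34160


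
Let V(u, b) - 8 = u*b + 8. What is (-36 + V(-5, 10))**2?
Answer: 4900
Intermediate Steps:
V(u, b) = 16 + b*u (V(u, b) = 8 + (u*b + 8) = 8 + (b*u + 8) = 8 + (8 + b*u) = 16 + b*u)
(-36 + V(-5, 10))**2 = (-36 + (16 + 10*(-5)))**2 = (-36 + (16 - 50))**2 = (-36 - 34)**2 = (-70)**2 = 4900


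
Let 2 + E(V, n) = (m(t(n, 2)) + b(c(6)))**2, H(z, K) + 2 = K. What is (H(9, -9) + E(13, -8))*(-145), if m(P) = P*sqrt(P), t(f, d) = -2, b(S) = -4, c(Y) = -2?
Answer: 725 - 2320*I*sqrt(2) ≈ 725.0 - 3281.0*I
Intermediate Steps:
H(z, K) = -2 + K
m(P) = P**(3/2)
E(V, n) = -2 + (-4 - 2*I*sqrt(2))**2 (E(V, n) = -2 + ((-2)**(3/2) - 4)**2 = -2 + (-2*I*sqrt(2) - 4)**2 = -2 + (-4 - 2*I*sqrt(2))**2)
(H(9, -9) + E(13, -8))*(-145) = ((-2 - 9) + (6 + 16*I*sqrt(2)))*(-145) = (-11 + (6 + 16*I*sqrt(2)))*(-145) = (-5 + 16*I*sqrt(2))*(-145) = 725 - 2320*I*sqrt(2)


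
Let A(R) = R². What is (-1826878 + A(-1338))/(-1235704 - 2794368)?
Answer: 18317/2015036 ≈ 0.0090902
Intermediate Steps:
(-1826878 + A(-1338))/(-1235704 - 2794368) = (-1826878 + (-1338)²)/(-1235704 - 2794368) = (-1826878 + 1790244)/(-4030072) = -36634*(-1/4030072) = 18317/2015036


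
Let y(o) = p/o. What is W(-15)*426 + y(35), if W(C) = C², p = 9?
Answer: 3354759/35 ≈ 95850.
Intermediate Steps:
y(o) = 9/o
W(-15)*426 + y(35) = (-15)²*426 + 9/35 = 225*426 + 9*(1/35) = 95850 + 9/35 = 3354759/35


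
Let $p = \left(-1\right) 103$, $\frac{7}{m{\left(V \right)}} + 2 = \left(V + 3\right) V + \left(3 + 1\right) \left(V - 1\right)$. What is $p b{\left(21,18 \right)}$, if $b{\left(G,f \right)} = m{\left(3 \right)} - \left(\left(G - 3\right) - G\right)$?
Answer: $- \frac{8137}{24} \approx -339.04$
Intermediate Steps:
$m{\left(V \right)} = \frac{7}{-6 + 4 V + V \left(3 + V\right)}$ ($m{\left(V \right)} = \frac{7}{-2 + \left(\left(V + 3\right) V + \left(3 + 1\right) \left(V - 1\right)\right)} = \frac{7}{-2 + \left(\left(3 + V\right) V + 4 \left(-1 + V\right)\right)} = \frac{7}{-2 + \left(V \left(3 + V\right) + \left(-4 + 4 V\right)\right)} = \frac{7}{-2 + \left(-4 + 4 V + V \left(3 + V\right)\right)} = \frac{7}{-6 + 4 V + V \left(3 + V\right)}$)
$b{\left(G,f \right)} = \frac{79}{24}$ ($b{\left(G,f \right)} = \frac{7}{-6 + 3^{2} + 7 \cdot 3} - \left(\left(G - 3\right) - G\right) = \frac{7}{-6 + 9 + 21} - \left(\left(-3 + G\right) - G\right) = \frac{7}{24} - -3 = 7 \cdot \frac{1}{24} + 3 = \frac{7}{24} + 3 = \frac{79}{24}$)
$p = -103$
$p b{\left(21,18 \right)} = \left(-103\right) \frac{79}{24} = - \frac{8137}{24}$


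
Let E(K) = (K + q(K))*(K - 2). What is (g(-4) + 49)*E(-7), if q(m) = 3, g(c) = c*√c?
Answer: 1764 - 288*I ≈ 1764.0 - 288.0*I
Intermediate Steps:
g(c) = c^(3/2)
E(K) = (-2 + K)*(3 + K) (E(K) = (K + 3)*(K - 2) = (3 + K)*(-2 + K) = (-2 + K)*(3 + K))
(g(-4) + 49)*E(-7) = ((-4)^(3/2) + 49)*(-6 - 7 + (-7)²) = (-8*I + 49)*(-6 - 7 + 49) = (49 - 8*I)*36 = 1764 - 288*I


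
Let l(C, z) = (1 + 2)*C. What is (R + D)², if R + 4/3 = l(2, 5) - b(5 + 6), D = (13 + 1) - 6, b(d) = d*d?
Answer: 105625/9 ≈ 11736.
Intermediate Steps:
l(C, z) = 3*C
b(d) = d²
D = 8 (D = 14 - 6 = 8)
R = -349/3 (R = -4/3 + (3*2 - (5 + 6)²) = -4/3 + (6 - 1*11²) = -4/3 + (6 - 1*121) = -4/3 + (6 - 121) = -4/3 - 115 = -349/3 ≈ -116.33)
(R + D)² = (-349/3 + 8)² = (-325/3)² = 105625/9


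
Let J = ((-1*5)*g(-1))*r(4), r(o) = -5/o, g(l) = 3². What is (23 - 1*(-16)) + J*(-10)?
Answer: -1047/2 ≈ -523.50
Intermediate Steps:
g(l) = 9
J = 225/4 (J = (-1*5*9)*(-5/4) = (-5*9)*(-5*¼) = -45*(-5/4) = 225/4 ≈ 56.250)
(23 - 1*(-16)) + J*(-10) = (23 - 1*(-16)) + (225/4)*(-10) = (23 + 16) - 1125/2 = 39 - 1125/2 = -1047/2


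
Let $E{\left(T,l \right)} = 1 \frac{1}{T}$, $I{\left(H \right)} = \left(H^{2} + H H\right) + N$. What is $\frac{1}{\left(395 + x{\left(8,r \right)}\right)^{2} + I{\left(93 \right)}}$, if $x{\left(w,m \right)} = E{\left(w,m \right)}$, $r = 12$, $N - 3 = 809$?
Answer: $\frac{64}{11150961} \approx 5.7394 \cdot 10^{-6}$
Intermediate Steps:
$N = 812$ ($N = 3 + 809 = 812$)
$I{\left(H \right)} = 812 + 2 H^{2}$ ($I{\left(H \right)} = \left(H^{2} + H H\right) + 812 = \left(H^{2} + H^{2}\right) + 812 = 2 H^{2} + 812 = 812 + 2 H^{2}$)
$E{\left(T,l \right)} = \frac{1}{T}$
$x{\left(w,m \right)} = \frac{1}{w}$
$\frac{1}{\left(395 + x{\left(8,r \right)}\right)^{2} + I{\left(93 \right)}} = \frac{1}{\left(395 + \frac{1}{8}\right)^{2} + \left(812 + 2 \cdot 93^{2}\right)} = \frac{1}{\left(395 + \frac{1}{8}\right)^{2} + \left(812 + 2 \cdot 8649\right)} = \frac{1}{\left(\frac{3161}{8}\right)^{2} + \left(812 + 17298\right)} = \frac{1}{\frac{9991921}{64} + 18110} = \frac{1}{\frac{11150961}{64}} = \frac{64}{11150961}$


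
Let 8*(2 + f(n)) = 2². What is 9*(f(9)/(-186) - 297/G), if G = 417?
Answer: -109233/17236 ≈ -6.3375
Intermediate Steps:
f(n) = -3/2 (f(n) = -2 + (⅛)*2² = -2 + (⅛)*4 = -2 + ½ = -3/2)
9*(f(9)/(-186) - 297/G) = 9*(-3/2/(-186) - 297/417) = 9*(-3/2*(-1/186) - 297*1/417) = 9*(1/124 - 99/139) = 9*(-12137/17236) = -109233/17236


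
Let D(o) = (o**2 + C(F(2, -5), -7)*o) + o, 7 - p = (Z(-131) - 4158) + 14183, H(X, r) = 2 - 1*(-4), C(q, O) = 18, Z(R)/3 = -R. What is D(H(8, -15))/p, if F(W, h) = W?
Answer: -150/10411 ≈ -0.014408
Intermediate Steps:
Z(R) = -3*R (Z(R) = 3*(-R) = -3*R)
H(X, r) = 6 (H(X, r) = 2 + 4 = 6)
p = -10411 (p = 7 - ((-3*(-131) - 4158) + 14183) = 7 - ((393 - 4158) + 14183) = 7 - (-3765 + 14183) = 7 - 1*10418 = 7 - 10418 = -10411)
D(o) = o**2 + 19*o (D(o) = (o**2 + 18*o) + o = o**2 + 19*o)
D(H(8, -15))/p = (6*(19 + 6))/(-10411) = (6*25)*(-1/10411) = 150*(-1/10411) = -150/10411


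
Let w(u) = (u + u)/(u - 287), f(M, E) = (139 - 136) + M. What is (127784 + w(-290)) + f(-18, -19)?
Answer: 73723293/577 ≈ 1.2777e+5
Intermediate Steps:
f(M, E) = 3 + M
w(u) = 2*u/(-287 + u) (w(u) = (2*u)/(-287 + u) = 2*u/(-287 + u))
(127784 + w(-290)) + f(-18, -19) = (127784 + 2*(-290)/(-287 - 290)) + (3 - 18) = (127784 + 2*(-290)/(-577)) - 15 = (127784 + 2*(-290)*(-1/577)) - 15 = (127784 + 580/577) - 15 = 73731948/577 - 15 = 73723293/577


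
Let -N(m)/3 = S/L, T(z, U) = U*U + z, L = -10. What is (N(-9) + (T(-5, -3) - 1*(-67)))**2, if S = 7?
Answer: 534361/100 ≈ 5343.6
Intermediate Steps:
T(z, U) = z + U**2 (T(z, U) = U**2 + z = z + U**2)
N(m) = 21/10 (N(m) = -21/(-10) = -21*(-1)/10 = -3*(-7/10) = 21/10)
(N(-9) + (T(-5, -3) - 1*(-67)))**2 = (21/10 + ((-5 + (-3)**2) - 1*(-67)))**2 = (21/10 + ((-5 + 9) + 67))**2 = (21/10 + (4 + 67))**2 = (21/10 + 71)**2 = (731/10)**2 = 534361/100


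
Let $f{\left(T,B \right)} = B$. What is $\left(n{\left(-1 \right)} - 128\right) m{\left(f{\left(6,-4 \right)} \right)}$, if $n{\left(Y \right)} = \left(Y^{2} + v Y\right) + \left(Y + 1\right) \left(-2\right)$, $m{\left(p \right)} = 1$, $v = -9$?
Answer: $-118$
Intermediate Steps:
$n{\left(Y \right)} = -2 + Y^{2} - 11 Y$ ($n{\left(Y \right)} = \left(Y^{2} - 9 Y\right) + \left(Y + 1\right) \left(-2\right) = \left(Y^{2} - 9 Y\right) + \left(1 + Y\right) \left(-2\right) = \left(Y^{2} - 9 Y\right) - \left(2 + 2 Y\right) = -2 + Y^{2} - 11 Y$)
$\left(n{\left(-1 \right)} - 128\right) m{\left(f{\left(6,-4 \right)} \right)} = \left(\left(-2 + \left(-1\right)^{2} - -11\right) - 128\right) 1 = \left(\left(-2 + 1 + 11\right) - 128\right) 1 = \left(10 - 128\right) 1 = \left(-118\right) 1 = -118$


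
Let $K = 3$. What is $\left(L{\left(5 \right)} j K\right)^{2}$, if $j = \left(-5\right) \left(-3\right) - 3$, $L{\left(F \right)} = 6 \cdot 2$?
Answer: $186624$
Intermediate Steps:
$L{\left(F \right)} = 12$
$j = 12$ ($j = 15 - 3 = 12$)
$\left(L{\left(5 \right)} j K\right)^{2} = \left(12 \cdot 12 \cdot 3\right)^{2} = \left(144 \cdot 3\right)^{2} = 432^{2} = 186624$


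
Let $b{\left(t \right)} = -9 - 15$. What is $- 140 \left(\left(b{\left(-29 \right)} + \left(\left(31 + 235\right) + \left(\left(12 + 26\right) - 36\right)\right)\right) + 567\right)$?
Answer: $-113540$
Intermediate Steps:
$b{\left(t \right)} = -24$ ($b{\left(t \right)} = -9 - 15 = -24$)
$- 140 \left(\left(b{\left(-29 \right)} + \left(\left(31 + 235\right) + \left(\left(12 + 26\right) - 36\right)\right)\right) + 567\right) = - 140 \left(\left(-24 + \left(\left(31 + 235\right) + \left(\left(12 + 26\right) - 36\right)\right)\right) + 567\right) = - 140 \left(\left(-24 + \left(266 + \left(38 - 36\right)\right)\right) + 567\right) = - 140 \left(\left(-24 + \left(266 + 2\right)\right) + 567\right) = - 140 \left(\left(-24 + 268\right) + 567\right) = - 140 \left(244 + 567\right) = \left(-140\right) 811 = -113540$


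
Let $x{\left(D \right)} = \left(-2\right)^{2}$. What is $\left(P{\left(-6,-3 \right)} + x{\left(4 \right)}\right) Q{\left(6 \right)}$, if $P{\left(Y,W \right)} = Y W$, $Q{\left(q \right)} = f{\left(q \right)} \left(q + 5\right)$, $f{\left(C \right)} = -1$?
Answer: $-242$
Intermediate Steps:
$Q{\left(q \right)} = -5 - q$ ($Q{\left(q \right)} = - (q + 5) = - (5 + q) = -5 - q$)
$x{\left(D \right)} = 4$
$P{\left(Y,W \right)} = W Y$
$\left(P{\left(-6,-3 \right)} + x{\left(4 \right)}\right) Q{\left(6 \right)} = \left(\left(-3\right) \left(-6\right) + 4\right) \left(-5 - 6\right) = \left(18 + 4\right) \left(-5 - 6\right) = 22 \left(-11\right) = -242$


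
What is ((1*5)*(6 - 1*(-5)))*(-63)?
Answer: -3465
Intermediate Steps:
((1*5)*(6 - 1*(-5)))*(-63) = (5*(6 + 5))*(-63) = (5*11)*(-63) = 55*(-63) = -3465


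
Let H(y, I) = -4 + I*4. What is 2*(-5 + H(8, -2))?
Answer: -34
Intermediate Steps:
H(y, I) = -4 + 4*I
2*(-5 + H(8, -2)) = 2*(-5 + (-4 + 4*(-2))) = 2*(-5 + (-4 - 8)) = 2*(-5 - 12) = 2*(-17) = -34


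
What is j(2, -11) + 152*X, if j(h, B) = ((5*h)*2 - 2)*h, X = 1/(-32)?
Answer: 125/4 ≈ 31.250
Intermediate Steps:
X = -1/32 ≈ -0.031250
j(h, B) = h*(-2 + 10*h) (j(h, B) = (10*h - 2)*h = (-2 + 10*h)*h = h*(-2 + 10*h))
j(2, -11) + 152*X = 2*2*(-1 + 5*2) + 152*(-1/32) = 2*2*(-1 + 10) - 19/4 = 2*2*9 - 19/4 = 36 - 19/4 = 125/4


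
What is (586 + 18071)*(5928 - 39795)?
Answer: -631856619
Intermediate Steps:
(586 + 18071)*(5928 - 39795) = 18657*(-33867) = -631856619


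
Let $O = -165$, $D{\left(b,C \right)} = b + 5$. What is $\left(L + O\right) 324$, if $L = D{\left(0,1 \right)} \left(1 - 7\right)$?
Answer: $-63180$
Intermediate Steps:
$D{\left(b,C \right)} = 5 + b$
$L = -30$ ($L = \left(5 + 0\right) \left(1 - 7\right) = 5 \left(-6\right) = -30$)
$\left(L + O\right) 324 = \left(-30 - 165\right) 324 = \left(-195\right) 324 = -63180$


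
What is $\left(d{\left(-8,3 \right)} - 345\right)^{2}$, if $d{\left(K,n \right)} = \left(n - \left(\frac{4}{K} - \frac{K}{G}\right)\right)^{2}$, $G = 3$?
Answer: $\frac{153636025}{1296} \approx 1.1855 \cdot 10^{5}$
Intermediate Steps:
$d{\left(K,n \right)} = \left(n - \frac{4}{K} + \frac{K}{3}\right)^{2}$ ($d{\left(K,n \right)} = \left(n + \left(\frac{K}{3} - \frac{4}{K}\right)\right)^{2} = \left(n + \left(- \frac{4}{K} + \frac{K}{3}\right)\right)^{2} = \left(n - \frac{4}{K} + \frac{K}{3}\right)^{2}$)
$\left(d{\left(-8,3 \right)} - 345\right)^{2} = \left(\frac{\left(-12 + \left(-8\right)^{2} + 3 \left(-8\right) 3\right)^{2}}{9 \cdot 64} - 345\right)^{2} = \left(\frac{1}{9} \cdot \frac{1}{64} \left(-12 + 64 - 72\right)^{2} - 345\right)^{2} = \left(\frac{1}{9} \cdot \frac{1}{64} \left(-20\right)^{2} - 345\right)^{2} = \left(\frac{1}{9} \cdot \frac{1}{64} \cdot 400 - 345\right)^{2} = \left(\frac{25}{36} - 345\right)^{2} = \left(- \frac{12395}{36}\right)^{2} = \frac{153636025}{1296}$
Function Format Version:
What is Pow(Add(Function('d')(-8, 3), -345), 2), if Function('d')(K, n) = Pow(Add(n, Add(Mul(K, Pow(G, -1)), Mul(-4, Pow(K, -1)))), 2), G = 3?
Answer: Rational(153636025, 1296) ≈ 1.1855e+5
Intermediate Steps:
Function('d')(K, n) = Pow(Add(n, Mul(-4, Pow(K, -1)), Mul(Rational(1, 3), K)), 2) (Function('d')(K, n) = Pow(Add(n, Add(Mul(K, Pow(3, -1)), Mul(-4, Pow(K, -1)))), 2) = Pow(Add(n, Add(Mul(K, Rational(1, 3)), Mul(-4, Pow(K, -1)))), 2) = Pow(Add(n, Add(Mul(Rational(1, 3), K), Mul(-4, Pow(K, -1)))), 2) = Pow(Add(n, Add(Mul(-4, Pow(K, -1)), Mul(Rational(1, 3), K))), 2) = Pow(Add(n, Mul(-4, Pow(K, -1)), Mul(Rational(1, 3), K)), 2))
Pow(Add(Function('d')(-8, 3), -345), 2) = Pow(Add(Mul(Rational(1, 9), Pow(-8, -2), Pow(Add(-12, Pow(-8, 2), Mul(3, -8, 3)), 2)), -345), 2) = Pow(Add(Mul(Rational(1, 9), Rational(1, 64), Pow(Add(-12, 64, -72), 2)), -345), 2) = Pow(Add(Mul(Rational(1, 9), Rational(1, 64), Pow(-20, 2)), -345), 2) = Pow(Add(Mul(Rational(1, 9), Rational(1, 64), 400), -345), 2) = Pow(Add(Rational(25, 36), -345), 2) = Pow(Rational(-12395, 36), 2) = Rational(153636025, 1296)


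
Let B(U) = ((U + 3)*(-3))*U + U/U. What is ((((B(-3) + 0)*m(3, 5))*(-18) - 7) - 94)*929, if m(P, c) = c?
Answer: -177439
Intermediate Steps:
B(U) = 1 + U*(-9 - 3*U) (B(U) = ((3 + U)*(-3))*U + 1 = (-9 - 3*U)*U + 1 = U*(-9 - 3*U) + 1 = 1 + U*(-9 - 3*U))
((((B(-3) + 0)*m(3, 5))*(-18) - 7) - 94)*929 = (((((1 - 9*(-3) - 3*(-3)**2) + 0)*5)*(-18) - 7) - 94)*929 = (((((1 + 27 - 3*9) + 0)*5)*(-18) - 7) - 94)*929 = (((((1 + 27 - 27) + 0)*5)*(-18) - 7) - 94)*929 = ((((1 + 0)*5)*(-18) - 7) - 94)*929 = (((1*5)*(-18) - 7) - 94)*929 = ((5*(-18) - 7) - 94)*929 = ((-90 - 7) - 94)*929 = (-97 - 94)*929 = -191*929 = -177439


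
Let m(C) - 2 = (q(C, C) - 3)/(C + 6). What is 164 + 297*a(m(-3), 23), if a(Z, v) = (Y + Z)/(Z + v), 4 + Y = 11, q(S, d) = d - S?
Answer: 263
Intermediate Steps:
Y = 7 (Y = -4 + 11 = 7)
m(C) = 2 - 3/(6 + C) (m(C) = 2 + ((C - C) - 3)/(C + 6) = 2 + (0 - 3)/(6 + C) = 2 - 3/(6 + C))
a(Z, v) = (7 + Z)/(Z + v)
164 + 297*a(m(-3), 23) = 164 + 297*((7 + (9 + 2*(-3))/(6 - 3))/((9 + 2*(-3))/(6 - 3) + 23)) = 164 + 297*((7 + (9 - 6)/3)/((9 - 6)/3 + 23)) = 164 + 297*((7 + (⅓)*3)/((⅓)*3 + 23)) = 164 + 297*((7 + 1)/(1 + 23)) = 164 + 297*(8/24) = 164 + 297*((1/24)*8) = 164 + 297*(⅓) = 164 + 99 = 263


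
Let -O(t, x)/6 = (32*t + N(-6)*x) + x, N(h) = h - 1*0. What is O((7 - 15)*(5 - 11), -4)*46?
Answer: -429456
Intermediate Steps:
N(h) = h (N(h) = h + 0 = h)
O(t, x) = -192*t + 30*x (O(t, x) = -6*((32*t - 6*x) + x) = -6*((-6*x + 32*t) + x) = -6*(-5*x + 32*t) = -192*t + 30*x)
O((7 - 15)*(5 - 11), -4)*46 = (-192*(7 - 15)*(5 - 11) + 30*(-4))*46 = (-(-1536)*(-6) - 120)*46 = (-192*48 - 120)*46 = (-9216 - 120)*46 = -9336*46 = -429456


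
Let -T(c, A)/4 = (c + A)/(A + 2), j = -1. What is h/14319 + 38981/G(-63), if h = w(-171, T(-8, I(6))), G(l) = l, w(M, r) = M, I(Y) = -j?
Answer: -62019968/100233 ≈ -618.76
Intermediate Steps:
I(Y) = 1 (I(Y) = -1*(-1) = 1)
T(c, A) = -4*(A + c)/(2 + A) (T(c, A) = -4*(c + A)/(A + 2) = -4*(A + c)/(2 + A))
h = -171
h/14319 + 38981/G(-63) = -171/14319 + 38981/(-63) = -171*1/14319 + 38981*(-1/63) = -19/1591 - 38981/63 = -62019968/100233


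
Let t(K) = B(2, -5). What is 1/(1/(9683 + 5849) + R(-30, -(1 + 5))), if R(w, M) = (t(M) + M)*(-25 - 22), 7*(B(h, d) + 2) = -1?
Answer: 108724/41610235 ≈ 0.0026129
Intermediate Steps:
B(h, d) = -15/7 (B(h, d) = -2 + (⅐)*(-1) = -2 - ⅐ = -15/7)
t(K) = -15/7
R(w, M) = 705/7 - 47*M (R(w, M) = (-15/7 + M)*(-25 - 22) = (-15/7 + M)*(-47) = 705/7 - 47*M)
1/(1/(9683 + 5849) + R(-30, -(1 + 5))) = 1/(1/(9683 + 5849) + (705/7 - (-47)*(1 + 5))) = 1/(1/15532 + (705/7 - (-47)*6)) = 1/(1/15532 + (705/7 - 47*(-6))) = 1/(1/15532 + (705/7 + 282)) = 1/(1/15532 + 2679/7) = 1/(41610235/108724) = 108724/41610235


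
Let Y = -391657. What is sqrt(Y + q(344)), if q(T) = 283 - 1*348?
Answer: I*sqrt(391722) ≈ 625.88*I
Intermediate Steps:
q(T) = -65 (q(T) = 283 - 348 = -65)
sqrt(Y + q(344)) = sqrt(-391657 - 65) = sqrt(-391722) = I*sqrt(391722)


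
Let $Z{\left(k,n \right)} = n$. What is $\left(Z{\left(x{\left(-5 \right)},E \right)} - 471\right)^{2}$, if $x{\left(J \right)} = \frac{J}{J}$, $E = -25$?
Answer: $246016$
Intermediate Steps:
$x{\left(J \right)} = 1$
$\left(Z{\left(x{\left(-5 \right)},E \right)} - 471\right)^{2} = \left(-25 - 471\right)^{2} = \left(-496\right)^{2} = 246016$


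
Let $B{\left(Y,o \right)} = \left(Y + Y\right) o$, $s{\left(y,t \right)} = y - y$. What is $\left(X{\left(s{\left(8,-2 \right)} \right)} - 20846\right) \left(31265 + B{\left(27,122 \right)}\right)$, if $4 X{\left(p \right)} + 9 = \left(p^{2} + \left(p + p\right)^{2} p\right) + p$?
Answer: $- \frac{3156675229}{4} \approx -7.8917 \cdot 10^{8}$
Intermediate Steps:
$s{\left(y,t \right)} = 0$
$X{\left(p \right)} = - \frac{9}{4} + p^{3} + \frac{p}{4} + \frac{p^{2}}{4}$ ($X{\left(p \right)} = - \frac{9}{4} + \frac{\left(p^{2} + \left(p + p\right)^{2} p\right) + p}{4} = - \frac{9}{4} + \frac{\left(p^{2} + \left(2 p\right)^{2} p\right) + p}{4} = - \frac{9}{4} + \frac{\left(p^{2} + 4 p^{2} p\right) + p}{4} = - \frac{9}{4} + \frac{\left(p^{2} + 4 p^{3}\right) + p}{4} = - \frac{9}{4} + \frac{p + p^{2} + 4 p^{3}}{4} = - \frac{9}{4} + \left(p^{3} + \frac{p}{4} + \frac{p^{2}}{4}\right) = - \frac{9}{4} + p^{3} + \frac{p}{4} + \frac{p^{2}}{4}$)
$B{\left(Y,o \right)} = 2 Y o$
$\left(X{\left(s{\left(8,-2 \right)} \right)} - 20846\right) \left(31265 + B{\left(27,122 \right)}\right) = \left(\left(- \frac{9}{4} + 0^{3} + \frac{1}{4} \cdot 0 + \frac{0^{2}}{4}\right) - 20846\right) \left(31265 + 2 \cdot 27 \cdot 122\right) = \left(\left(- \frac{9}{4} + 0 + 0 + \frac{1}{4} \cdot 0\right) - 20846\right) \left(31265 + 6588\right) = \left(\left(- \frac{9}{4} + 0 + 0 + 0\right) - 20846\right) 37853 = \left(- \frac{9}{4} - 20846\right) 37853 = \left(- \frac{83393}{4}\right) 37853 = - \frac{3156675229}{4}$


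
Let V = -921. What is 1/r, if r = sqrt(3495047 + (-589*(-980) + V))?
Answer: sqrt(4071346)/4071346 ≈ 0.00049560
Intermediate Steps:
r = sqrt(4071346) (r = sqrt(3495047 + (-589*(-980) - 921)) = sqrt(3495047 + (577220 - 921)) = sqrt(3495047 + 576299) = sqrt(4071346) ≈ 2017.8)
1/r = 1/(sqrt(4071346)) = sqrt(4071346)/4071346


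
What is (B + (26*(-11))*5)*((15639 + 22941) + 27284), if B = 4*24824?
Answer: 6445846224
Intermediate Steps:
B = 99296
(B + (26*(-11))*5)*((15639 + 22941) + 27284) = (99296 + (26*(-11))*5)*((15639 + 22941) + 27284) = (99296 - 286*5)*(38580 + 27284) = (99296 - 1430)*65864 = 97866*65864 = 6445846224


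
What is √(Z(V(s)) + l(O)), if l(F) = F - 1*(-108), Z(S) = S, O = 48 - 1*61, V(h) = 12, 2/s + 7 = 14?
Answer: √107 ≈ 10.344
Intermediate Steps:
s = 2/7 (s = 2/(-7 + 14) = 2/7 ≈ 0.28571)
O = -13 (O = 48 - 61 = -13)
l(F) = 108 + F (l(F) = F + 108 = 108 + F)
√(Z(V(s)) + l(O)) = √(12 + (108 - 13)) = √(12 + 95) = √107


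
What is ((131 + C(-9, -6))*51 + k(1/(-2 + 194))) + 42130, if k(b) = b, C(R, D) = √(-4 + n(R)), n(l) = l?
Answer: 9371713/192 + 51*I*√13 ≈ 48811.0 + 183.88*I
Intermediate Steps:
C(R, D) = √(-4 + R)
((131 + C(-9, -6))*51 + k(1/(-2 + 194))) + 42130 = ((131 + √(-4 - 9))*51 + 1/(-2 + 194)) + 42130 = ((131 + √(-13))*51 + 1/192) + 42130 = ((131 + I*√13)*51 + 1/192) + 42130 = ((6681 + 51*I*√13) + 1/192) + 42130 = (1282753/192 + 51*I*√13) + 42130 = 9371713/192 + 51*I*√13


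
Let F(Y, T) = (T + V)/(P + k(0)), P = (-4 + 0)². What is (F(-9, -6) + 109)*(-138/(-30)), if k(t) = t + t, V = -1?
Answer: 39951/80 ≈ 499.39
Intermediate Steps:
k(t) = 2*t
P = 16 (P = (-4)² = 16)
F(Y, T) = -1/16 + T/16 (F(Y, T) = (T - 1)/(16 + 2*0) = (-1 + T)/(16 + 0) = (-1 + T)/16 = (-1 + T)*(1/16) = -1/16 + T/16)
(F(-9, -6) + 109)*(-138/(-30)) = ((-1/16 + (1/16)*(-6)) + 109)*(-138/(-30)) = ((-1/16 - 3/8) + 109)*(-138*(-1/30)) = (-7/16 + 109)*(23/5) = (1737/16)*(23/5) = 39951/80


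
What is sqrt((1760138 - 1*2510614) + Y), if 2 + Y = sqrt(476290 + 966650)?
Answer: sqrt(-750478 + 2*sqrt(360735)) ≈ 865.61*I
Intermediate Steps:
Y = -2 + 2*sqrt(360735) (Y = -2 + sqrt(476290 + 966650) = -2 + sqrt(1442940) = -2 + 2*sqrt(360735) ≈ 1199.2)
sqrt((1760138 - 1*2510614) + Y) = sqrt((1760138 - 1*2510614) + (-2 + 2*sqrt(360735))) = sqrt((1760138 - 2510614) + (-2 + 2*sqrt(360735))) = sqrt(-750476 + (-2 + 2*sqrt(360735))) = sqrt(-750478 + 2*sqrt(360735))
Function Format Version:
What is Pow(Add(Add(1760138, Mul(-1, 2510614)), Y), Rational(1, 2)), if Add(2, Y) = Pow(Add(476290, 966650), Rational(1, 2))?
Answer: Pow(Add(-750478, Mul(2, Pow(360735, Rational(1, 2)))), Rational(1, 2)) ≈ Mul(865.61, I)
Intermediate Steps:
Y = Add(-2, Mul(2, Pow(360735, Rational(1, 2)))) (Y = Add(-2, Pow(Add(476290, 966650), Rational(1, 2))) = Add(-2, Pow(1442940, Rational(1, 2))) = Add(-2, Mul(2, Pow(360735, Rational(1, 2)))) ≈ 1199.2)
Pow(Add(Add(1760138, Mul(-1, 2510614)), Y), Rational(1, 2)) = Pow(Add(Add(1760138, Mul(-1, 2510614)), Add(-2, Mul(2, Pow(360735, Rational(1, 2))))), Rational(1, 2)) = Pow(Add(Add(1760138, -2510614), Add(-2, Mul(2, Pow(360735, Rational(1, 2))))), Rational(1, 2)) = Pow(Add(-750476, Add(-2, Mul(2, Pow(360735, Rational(1, 2))))), Rational(1, 2)) = Pow(Add(-750478, Mul(2, Pow(360735, Rational(1, 2)))), Rational(1, 2))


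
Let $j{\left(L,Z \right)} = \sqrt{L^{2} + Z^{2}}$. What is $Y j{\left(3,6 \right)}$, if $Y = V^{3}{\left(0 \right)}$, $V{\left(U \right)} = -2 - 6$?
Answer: $- 1536 \sqrt{5} \approx -3434.6$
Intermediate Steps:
$V{\left(U \right)} = -8$ ($V{\left(U \right)} = -2 - 6 = -8$)
$Y = -512$ ($Y = \left(-8\right)^{3} = -512$)
$Y j{\left(3,6 \right)} = - 512 \sqrt{3^{2} + 6^{2}} = - 512 \sqrt{9 + 36} = - 512 \sqrt{45} = - 512 \cdot 3 \sqrt{5} = - 1536 \sqrt{5}$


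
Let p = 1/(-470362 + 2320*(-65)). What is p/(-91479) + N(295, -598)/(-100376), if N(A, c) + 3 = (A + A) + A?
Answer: -12529532905765/1425923353138212 ≈ -0.0087870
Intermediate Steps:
N(A, c) = -3 + 3*A (N(A, c) = -3 + ((A + A) + A) = -3 + (2*A + A) = -3 + 3*A)
p = -1/621162 (p = 1/(-470362 - 150800) = 1/(-621162) = -1/621162 ≈ -1.6099e-6)
p/(-91479) + N(295, -598)/(-100376) = -1/621162/(-91479) + (-3 + 3*295)/(-100376) = -1/621162*(-1/91479) + (-3 + 885)*(-1/100376) = 1/56823278598 + 882*(-1/100376) = 1/56823278598 - 441/50188 = -12529532905765/1425923353138212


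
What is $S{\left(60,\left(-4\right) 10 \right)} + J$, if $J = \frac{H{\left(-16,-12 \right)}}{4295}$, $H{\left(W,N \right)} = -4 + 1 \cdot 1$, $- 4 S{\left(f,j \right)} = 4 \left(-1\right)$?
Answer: $\frac{4292}{4295} \approx 0.9993$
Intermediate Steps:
$S{\left(f,j \right)} = 1$ ($S{\left(f,j \right)} = - \frac{4 \left(-1\right)}{4} = \left(- \frac{1}{4}\right) \left(-4\right) = 1$)
$H{\left(W,N \right)} = -3$ ($H{\left(W,N \right)} = -4 + 1 = -3$)
$J = - \frac{3}{4295} \approx -0.00069849$
$S{\left(60,\left(-4\right) 10 \right)} + J = 1 - \frac{3}{4295} = \frac{4292}{4295}$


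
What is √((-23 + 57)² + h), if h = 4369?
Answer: 5*√221 ≈ 74.330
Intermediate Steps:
√((-23 + 57)² + h) = √((-23 + 57)² + 4369) = √(34² + 4369) = √(1156 + 4369) = √5525 = 5*√221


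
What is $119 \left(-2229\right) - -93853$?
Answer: $-171398$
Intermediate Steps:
$119 \left(-2229\right) - -93853 = -265251 + 93853 = -171398$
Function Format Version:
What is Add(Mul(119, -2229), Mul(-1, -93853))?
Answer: -171398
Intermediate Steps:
Add(Mul(119, -2229), Mul(-1, -93853)) = Add(-265251, 93853) = -171398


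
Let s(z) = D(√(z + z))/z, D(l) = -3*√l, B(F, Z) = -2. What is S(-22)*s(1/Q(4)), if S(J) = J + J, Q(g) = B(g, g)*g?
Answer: -528 - 528*I ≈ -528.0 - 528.0*I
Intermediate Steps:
Q(g) = -2*g
s(z) = -3*2^(¼)/z^(¾) (s(z) = (-3*(z + z)^(¼))/z = (-3*2^(¼)*z^(¼))/z = -3*2^(¼)/z^(¾))
S(J) = 2*J
S(-22)*s(1/Q(4)) = (2*(-22))*(-3*2^(¼)/(1/(-2*4))^(¾)) = -(-132)*2^(¼)/(1/(-8))^(¾) = -(-132)*2^(¼)/(-⅛)^(¾) = -(-132)*2^(¼)*(-4*(-2)^(¼)) = -528*(-1)^(¼)*√2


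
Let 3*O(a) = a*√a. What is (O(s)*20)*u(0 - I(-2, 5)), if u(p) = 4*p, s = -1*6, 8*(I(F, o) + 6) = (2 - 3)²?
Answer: -940*I*√6 ≈ -2302.5*I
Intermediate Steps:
I(F, o) = -47/8 (I(F, o) = -6 + (2 - 3)²/8 = -6 + (⅛)*(-1)² = -6 + (⅛)*1 = -6 + ⅛ = -47/8)
s = -6
O(a) = a^(3/2)/3 (O(a) = (a*√a)/3 = a^(3/2)/3)
(O(s)*20)*u(0 - I(-2, 5)) = (((-6)^(3/2)/3)*20)*(4*(0 - 1*(-47/8))) = (((-6*I*√6)/3)*20)*(4*(0 + 47/8)) = (-2*I*√6*20)*(4*(47/8)) = -40*I*√6*(47/2) = -940*I*√6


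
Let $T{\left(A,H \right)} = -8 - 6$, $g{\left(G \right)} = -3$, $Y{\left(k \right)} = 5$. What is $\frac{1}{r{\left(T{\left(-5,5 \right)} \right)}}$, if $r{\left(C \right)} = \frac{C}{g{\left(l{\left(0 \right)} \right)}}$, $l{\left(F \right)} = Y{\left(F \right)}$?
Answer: $\frac{3}{14} \approx 0.21429$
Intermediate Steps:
$l{\left(F \right)} = 5$
$T{\left(A,H \right)} = -14$ ($T{\left(A,H \right)} = -8 - 6 = -14$)
$r{\left(C \right)} = - \frac{C}{3}$ ($r{\left(C \right)} = \frac{C}{-3} = C \left(- \frac{1}{3}\right) = - \frac{C}{3}$)
$\frac{1}{r{\left(T{\left(-5,5 \right)} \right)}} = \frac{1}{\left(- \frac{1}{3}\right) \left(-14\right)} = \frac{1}{\frac{14}{3}} = \frac{3}{14}$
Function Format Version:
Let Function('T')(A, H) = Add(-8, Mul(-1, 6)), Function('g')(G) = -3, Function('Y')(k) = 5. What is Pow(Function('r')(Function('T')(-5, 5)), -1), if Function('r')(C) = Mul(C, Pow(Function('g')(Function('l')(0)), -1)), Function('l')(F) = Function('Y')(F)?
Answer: Rational(3, 14) ≈ 0.21429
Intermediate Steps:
Function('l')(F) = 5
Function('T')(A, H) = -14 (Function('T')(A, H) = Add(-8, -6) = -14)
Function('r')(C) = Mul(Rational(-1, 3), C) (Function('r')(C) = Mul(C, Pow(-3, -1)) = Mul(C, Rational(-1, 3)) = Mul(Rational(-1, 3), C))
Pow(Function('r')(Function('T')(-5, 5)), -1) = Pow(Mul(Rational(-1, 3), -14), -1) = Pow(Rational(14, 3), -1) = Rational(3, 14)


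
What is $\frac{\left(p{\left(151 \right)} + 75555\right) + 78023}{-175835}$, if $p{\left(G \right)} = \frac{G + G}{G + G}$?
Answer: $- \frac{153579}{175835} \approx -0.87343$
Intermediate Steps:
$p{\left(G \right)} = 1$ ($p{\left(G \right)} = \frac{2 G}{2 G} = 2 G \frac{1}{2 G} = 1$)
$\frac{\left(p{\left(151 \right)} + 75555\right) + 78023}{-175835} = \frac{\left(1 + 75555\right) + 78023}{-175835} = \left(75556 + 78023\right) \left(- \frac{1}{175835}\right) = 153579 \left(- \frac{1}{175835}\right) = - \frac{153579}{175835}$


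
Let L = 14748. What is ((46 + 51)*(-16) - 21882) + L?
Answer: -8686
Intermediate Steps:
((46 + 51)*(-16) - 21882) + L = ((46 + 51)*(-16) - 21882) + 14748 = (97*(-16) - 21882) + 14748 = (-1552 - 21882) + 14748 = -23434 + 14748 = -8686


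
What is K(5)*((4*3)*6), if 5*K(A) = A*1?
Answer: 72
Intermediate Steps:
K(A) = A/5 (K(A) = (A*1)/5 = A/5)
K(5)*((4*3)*6) = ((1/5)*5)*((4*3)*6) = 1*(12*6) = 1*72 = 72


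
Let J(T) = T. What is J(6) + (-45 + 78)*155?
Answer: 5121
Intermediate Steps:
J(6) + (-45 + 78)*155 = 6 + (-45 + 78)*155 = 6 + 33*155 = 6 + 5115 = 5121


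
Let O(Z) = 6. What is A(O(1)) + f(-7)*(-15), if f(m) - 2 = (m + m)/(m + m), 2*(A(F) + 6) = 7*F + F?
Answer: -27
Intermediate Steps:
A(F) = -6 + 4*F (A(F) = -6 + (7*F + F)/2 = -6 + (8*F)/2 = -6 + 4*F)
f(m) = 3 (f(m) = 2 + (m + m)/(m + m) = 2 + (2*m)/((2*m)) = 2 + (2*m)*(1/(2*m)) = 2 + 1 = 3)
A(O(1)) + f(-7)*(-15) = (-6 + 4*6) + 3*(-15) = (-6 + 24) - 45 = 18 - 45 = -27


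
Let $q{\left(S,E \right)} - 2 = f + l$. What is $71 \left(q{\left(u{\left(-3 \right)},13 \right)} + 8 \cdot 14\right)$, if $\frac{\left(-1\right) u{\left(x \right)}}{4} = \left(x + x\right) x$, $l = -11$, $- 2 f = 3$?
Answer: $\frac{14413}{2} \approx 7206.5$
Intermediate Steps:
$f = - \frac{3}{2}$ ($f = \left(- \frac{1}{2}\right) 3 = - \frac{3}{2} \approx -1.5$)
$u{\left(x \right)} = - 8 x^{2}$ ($u{\left(x \right)} = - 4 \left(x + x\right) x = - 4 \cdot 2 x x = - 4 \cdot 2 x^{2} = - 8 x^{2}$)
$q{\left(S,E \right)} = - \frac{21}{2}$ ($q{\left(S,E \right)} = 2 - \frac{25}{2} = - \frac{21}{2}$)
$71 \left(q{\left(u{\left(-3 \right)},13 \right)} + 8 \cdot 14\right) = 71 \left(- \frac{21}{2} + 8 \cdot 14\right) = 71 \left(- \frac{21}{2} + 112\right) = 71 \cdot \frac{203}{2} = \frac{14413}{2}$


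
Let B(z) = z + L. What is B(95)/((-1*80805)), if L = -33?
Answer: -62/80805 ≈ -0.00076728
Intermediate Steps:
B(z) = -33 + z (B(z) = z - 33 = -33 + z)
B(95)/((-1*80805)) = (-33 + 95)/((-1*80805)) = 62/(-80805) = 62*(-1/80805) = -62/80805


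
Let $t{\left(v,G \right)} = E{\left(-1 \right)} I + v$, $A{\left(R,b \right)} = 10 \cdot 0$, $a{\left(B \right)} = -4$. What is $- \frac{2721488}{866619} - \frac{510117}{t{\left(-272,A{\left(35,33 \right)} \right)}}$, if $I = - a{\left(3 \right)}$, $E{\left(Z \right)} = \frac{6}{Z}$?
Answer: $\frac{441271523975}{256519224} \approx 1720.2$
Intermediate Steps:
$A{\left(R,b \right)} = 0$
$I = 4$ ($I = \left(-1\right) \left(-4\right) = 4$)
$t{\left(v,G \right)} = -24 + v$ ($t{\left(v,G \right)} = \frac{6}{-1} \cdot 4 + v = 6 \left(-1\right) 4 + v = \left(-6\right) 4 + v = -24 + v$)
$- \frac{2721488}{866619} - \frac{510117}{t{\left(-272,A{\left(35,33 \right)} \right)}} = - \frac{2721488}{866619} - \frac{510117}{-24 - 272} = \left(-2721488\right) \frac{1}{866619} - \frac{510117}{-296} = - \frac{2721488}{866619} - - \frac{510117}{296} = - \frac{2721488}{866619} + \frac{510117}{296} = \frac{441271523975}{256519224}$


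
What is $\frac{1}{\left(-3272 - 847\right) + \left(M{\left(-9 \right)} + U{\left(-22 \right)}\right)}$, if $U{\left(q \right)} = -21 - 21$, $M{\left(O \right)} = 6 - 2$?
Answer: $- \frac{1}{4157} \approx -0.00024056$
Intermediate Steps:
$M{\left(O \right)} = 4$
$U{\left(q \right)} = -42$
$\frac{1}{\left(-3272 - 847\right) + \left(M{\left(-9 \right)} + U{\left(-22 \right)}\right)} = \frac{1}{\left(-3272 - 847\right) + \left(4 - 42\right)} = \frac{1}{\left(-3272 - 847\right) - 38} = \frac{1}{-4119 - 38} = \frac{1}{-4157} = - \frac{1}{4157}$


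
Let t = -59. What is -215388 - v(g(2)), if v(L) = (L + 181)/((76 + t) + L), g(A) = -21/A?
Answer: -2800385/13 ≈ -2.1541e+5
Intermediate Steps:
v(L) = (181 + L)/(17 + L) (v(L) = (L + 181)/((76 - 59) + L) = (181 + L)/(17 + L))
-215388 - v(g(2)) = -215388 - (181 - 21/2)/(17 - 21/2) = -215388 - 341/(13/2*2) = -215388 - 2*341/(13*2) = -215388 - 1*341/13 = -215388 - 341/13 = -2800385/13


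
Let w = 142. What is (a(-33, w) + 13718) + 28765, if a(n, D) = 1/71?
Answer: 3016294/71 ≈ 42483.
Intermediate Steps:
a(n, D) = 1/71
(a(-33, w) + 13718) + 28765 = (1/71 + 13718) + 28765 = 973979/71 + 28765 = 3016294/71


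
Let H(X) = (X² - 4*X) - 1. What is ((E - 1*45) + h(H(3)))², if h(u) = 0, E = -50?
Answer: 9025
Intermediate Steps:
H(X) = -1 + X² - 4*X
((E - 1*45) + h(H(3)))² = ((-50 - 1*45) + 0)² = ((-50 - 45) + 0)² = (-95 + 0)² = (-95)² = 9025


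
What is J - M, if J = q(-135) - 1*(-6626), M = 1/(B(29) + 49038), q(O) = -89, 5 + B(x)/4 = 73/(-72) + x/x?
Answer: 5767745433/882323 ≈ 6537.0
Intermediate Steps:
B(x) = -361/18 (B(x) = -20 + 4*(73/(-72) + x/x) = -20 + 4*(73*(-1/72) + 1) = -20 + 4*(-73/72 + 1) = -20 + 4*(-1/72) = -20 - 1/18 = -361/18)
M = 18/882323 (M = 1/(-361/18 + 49038) = 1/(882323/18) = 18/882323 ≈ 2.0401e-5)
J = 6537 (J = -89 - 1*(-6626) = -89 + 6626 = 6537)
J - M = 6537 - 1*18/882323 = 6537 - 18/882323 = 5767745433/882323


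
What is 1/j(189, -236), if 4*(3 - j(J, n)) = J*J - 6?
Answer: -4/35703 ≈ -0.00011204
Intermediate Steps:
j(J, n) = 9/2 - J**2/4 (j(J, n) = 3 - (J*J - 6)/4 = 3 - (J**2 - 6)/4 = 3 - (-6 + J**2)/4 = 3 + (3/2 - J**2/4) = 9/2 - J**2/4)
1/j(189, -236) = 1/(9/2 - 1/4*189**2) = 1/(9/2 - 1/4*35721) = 1/(9/2 - 35721/4) = 1/(-35703/4) = -4/35703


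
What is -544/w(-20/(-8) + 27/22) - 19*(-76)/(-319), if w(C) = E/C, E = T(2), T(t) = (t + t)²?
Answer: -41870/319 ≈ -131.25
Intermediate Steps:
T(t) = 4*t² (T(t) = (2*t)² = 4*t²)
E = 16 (E = 4*2² = 4*4 = 16)
w(C) = 16/C
-544/w(-20/(-8) + 27/22) - 19*(-76)/(-319) = -544/(16/(-20/(-8) + 27/22)) - 19*(-76)/(-319) = -544/(16/(-20*(-⅛) + 27*(1/22))) + 1444*(-1/319) = -544/(16/(5/2 + 27/22)) - 1444/319 = -544/(16/(41/11)) - 1444/319 = -544/(16*(11/41)) - 1444/319 = -544/176/41 - 1444/319 = -544*41/176 - 1444/319 = -1394/11 - 1444/319 = -41870/319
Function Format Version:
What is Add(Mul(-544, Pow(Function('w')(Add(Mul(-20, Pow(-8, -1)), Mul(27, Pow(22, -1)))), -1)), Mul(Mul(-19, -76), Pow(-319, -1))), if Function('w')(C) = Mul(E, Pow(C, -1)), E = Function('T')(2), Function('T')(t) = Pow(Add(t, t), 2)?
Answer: Rational(-41870, 319) ≈ -131.25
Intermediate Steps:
Function('T')(t) = Mul(4, Pow(t, 2)) (Function('T')(t) = Pow(Mul(2, t), 2) = Mul(4, Pow(t, 2)))
E = 16 (E = Mul(4, Pow(2, 2)) = Mul(4, 4) = 16)
Function('w')(C) = Mul(16, Pow(C, -1))
Add(Mul(-544, Pow(Function('w')(Add(Mul(-20, Pow(-8, -1)), Mul(27, Pow(22, -1)))), -1)), Mul(Mul(-19, -76), Pow(-319, -1))) = Add(Mul(-544, Pow(Mul(16, Pow(Add(Mul(-20, Pow(-8, -1)), Mul(27, Pow(22, -1))), -1)), -1)), Mul(Mul(-19, -76), Pow(-319, -1))) = Add(Mul(-544, Pow(Mul(16, Pow(Add(Mul(-20, Rational(-1, 8)), Mul(27, Rational(1, 22))), -1)), -1)), Mul(1444, Rational(-1, 319))) = Add(Mul(-544, Pow(Mul(16, Pow(Add(Rational(5, 2), Rational(27, 22)), -1)), -1)), Rational(-1444, 319)) = Add(Mul(-544, Pow(Mul(16, Pow(Rational(41, 11), -1)), -1)), Rational(-1444, 319)) = Add(Mul(-544, Pow(Mul(16, Rational(11, 41)), -1)), Rational(-1444, 319)) = Add(Mul(-544, Pow(Rational(176, 41), -1)), Rational(-1444, 319)) = Add(Mul(-544, Rational(41, 176)), Rational(-1444, 319)) = Add(Rational(-1394, 11), Rational(-1444, 319)) = Rational(-41870, 319)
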